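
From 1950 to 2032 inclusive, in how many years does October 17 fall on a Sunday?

Track October 17's weekday year by year (advancing +1, or +2 across a Feb 29):
  1950: Tue  1951: Wed (+1)  1952: Fri (+2)  1953: Sat (+1)  1954: Sun (+1) ✓
  1955: Mon (+1)  1956: Wed (+2)  1957: Thu (+1)  1958: Fri (+1)  1959: Sat (+1)
  1960: Mon (+2)  1961: Tue (+1)  1962: Wed (+1)  1963: Thu (+1)  … (55 more years) …
  2019: Thu (+1)  2020: Sat (+2)  2021: Sun (+1) ✓  2022: Mon (+1)  2023: Tue (+1)
  2024: Thu (+2)  2025: Fri (+1)  2026: Sat (+1)  2027: Sun (+1) ✓  2028: Tue (+2)
  2029: Wed (+1)  2030: Thu (+1)  2031: Fri (+1)  2032: Sun (+2) ✓
Sunday years: 1954, 1965, 1971, 1976, 1982, 1993, 1999, 2004, 2010, 2021, 2027, 2032 — 12 in total.

12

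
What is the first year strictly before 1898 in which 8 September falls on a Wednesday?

1897

From one year to the next, a fixed date's weekday advances by 1, or by 2 when a Feb 29 lies between the two dates.
1898: September 8 is Thursday.
1897: Wednesday (−1)
8 September falls on a Wednesday in 1897.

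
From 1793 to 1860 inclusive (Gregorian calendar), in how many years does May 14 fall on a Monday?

10

Track May 14's weekday year by year (advancing +1, or +2 across a Feb 29):
  1793: Tue  1794: Wed (+1)  1795: Thu (+1)  1796: Sat (+2)  1797: Sun (+1)
  1798: Mon (+1) ✓  1799: Tue (+1)  1800: Wed (+1)  1801: Thu (+1)  1802: Fri (+1)
  1803: Sat (+1)  1804: Mon (+2) ✓  1805: Tue (+1)  1806: Wed (+1)  … (40 more years) …
  1847: Fri (+1)  1848: Sun (+2)  1849: Mon (+1) ✓  1850: Tue (+1)  1851: Wed (+1)
  1852: Fri (+2)  1853: Sat (+1)  1854: Sun (+1)  1855: Mon (+1) ✓  1856: Wed (+2)
  1857: Thu (+1)  1858: Fri (+1)  1859: Sat (+1)  1860: Mon (+2) ✓
Monday years: 1798, 1804, 1810, 1821, 1827, 1832, 1838, 1849, 1855, 1860 — 10 in total.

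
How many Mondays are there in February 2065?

4

February 2065 has 28 days and begins on Sunday.
The first Monday is February 2.
Mondays fall on 2, 9, 16, 23 — that's 4.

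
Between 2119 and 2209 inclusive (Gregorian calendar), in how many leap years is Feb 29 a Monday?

Leap years in 2119–2209: 22 of them.
Feb 29 weekday advances by 5 (mod 7) from one leap year to the next four years later (or differs when a century non-leap intervenes).
Leap-day weekdays: 2120:Thu 2124:Tue 2128:Sun 2132:Fri 2136:Wed 2140:Mon✓ 2144:Sat 2148:Thu 2152:Tue 2156:Sun 2160:Fri 2164:Wed 2168:Mon✓ 2172:Sat 2176:Thu 2180:Tue 2184:Sun 2188:Fri 2192:Wed 2196:Mon✓ 2204:Wed 2208:Mon✓
Monday: 2140, 2168, 2196, 2208 → 4.

4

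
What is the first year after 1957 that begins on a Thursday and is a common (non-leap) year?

1959

Jan 1 advances by 2 weekdays after a leap year and by 1 after a common year.
1957: Jan 1 is Tuesday.
1958: Wednesday
1959: Thursday
1959 begins on a Thursday and is a common year.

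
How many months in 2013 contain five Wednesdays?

A month of length L has five Wednesdays iff its first Wednesday is on day ≤ L−28 (so day 1–3 in a 31-day month, 1–2 in a 30-day month, day 1 in a leap February).
Checking each month of 2013: Jan starts Tue (31d) ✓; Feb starts Fri (28d); Mar starts Fri (31d); Apr starts Mon (30d); May starts Wed (31d) ✓; Jun starts Sat (30d); Jul starts Mon (31d) ✓; Aug starts Thu (31d); Sep starts Sun (30d); Oct starts Tue (31d) ✓; Nov starts Fri (30d); Dec starts Sun (31d).
Five-Wednesday months: January, May, July, October → 4.

4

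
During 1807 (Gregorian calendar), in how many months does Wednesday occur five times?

A month of length L has five Wednesdays iff its first Wednesday is on day ≤ L−28 (so day 1–3 in a 31-day month, 1–2 in a 30-day month, day 1 in a leap February).
Checking each month of 1807: Jan starts Thu (31d); Feb starts Sun (28d); Mar starts Sun (31d); Apr starts Wed (30d) ✓; May starts Fri (31d); Jun starts Mon (30d); Jul starts Wed (31d) ✓; Aug starts Sat (31d); Sep starts Tue (30d) ✓; Oct starts Thu (31d); Nov starts Sun (30d); Dec starts Tue (31d) ✓.
Five-Wednesday months: April, July, September, December → 4.

4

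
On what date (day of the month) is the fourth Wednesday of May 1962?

May 1, 1962 is a Tuesday, so the first Wednesday is the 2nd.
The fourth Wednesday is 2 + 21 = 23.

23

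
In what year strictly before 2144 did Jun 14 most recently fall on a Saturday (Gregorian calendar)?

From one year to the next, a fixed date's weekday advances by 1, or by 2 when a Feb 29 lies between the two dates.
2144: June 14 is Sunday.
2143: Friday (−2)
2142: Thursday (−1)
2141: Wednesday (−1)
2140: Tuesday (−1)
2139: Sunday (−2)
2138: Saturday (−1)
Jun 14 falls on a Saturday in 2138.

2138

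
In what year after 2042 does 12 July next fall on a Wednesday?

From one year to the next, a fixed date's weekday advances by 1, or by 2 when a Feb 29 lies between the two dates.
2042: July 12 is Saturday.
2043: Sunday (+1)
2044: Tuesday (+2)
2045: Wednesday (+1)
12 July falls on a Wednesday in 2045.

2045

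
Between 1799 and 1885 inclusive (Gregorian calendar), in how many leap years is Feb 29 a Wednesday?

3

Leap years in 1799–1885: 21 of them.
Feb 29 weekday advances by 5 (mod 7) from one leap year to the next four years later (or differs when a century non-leap intervenes).
Leap-day weekdays: 1804:Wed✓ 1808:Mon 1812:Sat 1816:Thu 1820:Tue 1824:Sun 1828:Fri 1832:Wed✓ 1836:Mon 1840:Sat 1844:Thu 1848:Tue 1852:Sun 1856:Fri 1860:Wed✓ 1864:Mon 1868:Sat 1872:Thu 1876:Tue 1880:Sun 1884:Fri
Wednesday: 1804, 1832, 1860 → 3.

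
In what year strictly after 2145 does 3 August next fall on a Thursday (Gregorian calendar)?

2147

From one year to the next, a fixed date's weekday advances by 1, or by 2 when a Feb 29 lies between the two dates.
2145: August 3 is Tuesday.
2146: Wednesday (+1)
2147: Thursday (+1)
3 August falls on a Thursday in 2147.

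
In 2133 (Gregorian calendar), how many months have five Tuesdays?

4

A month of length L has five Tuesdays iff its first Tuesday is on day ≤ L−28 (so day 1–3 in a 31-day month, 1–2 in a 30-day month, day 1 in a leap February).
Checking each month of 2133: Jan starts Thu (31d); Feb starts Sun (28d); Mar starts Sun (31d) ✓; Apr starts Wed (30d); May starts Fri (31d); Jun starts Mon (30d) ✓; Jul starts Wed (31d); Aug starts Sat (31d); Sep starts Tue (30d) ✓; Oct starts Thu (31d); Nov starts Sun (30d); Dec starts Tue (31d) ✓.
Five-Tuesday months: March, June, September, December → 4.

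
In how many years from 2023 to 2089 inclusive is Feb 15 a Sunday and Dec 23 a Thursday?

Check each year's weekday for Feb 15 and Dec 23:
  2023: Wed/Sat  2024: Thu/Mon  2025: Sat/Tue  2026: Sun/Wed  2027: Mon/Thu  2028: Tue/Sat  2029: Thu/Sun  2030: Fri/Mon  2031: Sat/Tue  2032: Sun/Thu ✓  2033: Tue/Fri  2034: Wed/Sat  2035: Thu/Sun  2036: Fri/Tue  …(39 more)…  2076: Sat/Wed  2077: Mon/Thu  2078: Tue/Fri  2079: Wed/Sat  2080: Thu/Mon  2081: Sat/Tue  2082: Sun/Wed  2083: Mon/Thu  2084: Tue/Sat  2085: Thu/Sun  2086: Fri/Mon  2087: Sat/Tue  2088: Sun/Thu ✓  2089: Tue/Fri
Both conditions hold in: 2032, 2060, 2088 — 3.

3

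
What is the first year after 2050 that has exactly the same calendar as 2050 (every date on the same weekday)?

2061

Two years share a calendar iff Jan 1 falls on the same weekday and both are leap or both are common. 2050: Jan 1 is Saturday, common year.
2051: Jan 1 Sunday, common
2052: Jan 1 Monday, leap
2053: Jan 1 Wednesday, common
2054: Jan 1 Thursday, common
2055: Jan 1 Friday, common
2056: Jan 1 Saturday, leap
2057: Jan 1 Monday, common
2058: Jan 1 Tuesday, common
2059: Jan 1 Wednesday, common
2060: Jan 1 Thursday, leap
2061: Jan 1 Saturday, common
2061 matches on both conditions.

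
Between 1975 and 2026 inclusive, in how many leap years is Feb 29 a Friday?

2

Leap years in 1975–2026: 13 of them.
Feb 29 weekday advances by 5 (mod 7) from one leap year to the next four years later (or differs when a century non-leap intervenes).
Leap-day weekdays: 1976:Sun 1980:Fri✓ 1984:Wed 1988:Mon 1992:Sat 1996:Thu 2000:Tue 2004:Sun 2008:Fri✓ 2012:Wed 2016:Mon 2020:Sat 2024:Thu
Friday: 1980, 2008 → 2.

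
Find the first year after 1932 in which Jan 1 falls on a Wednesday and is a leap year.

Jan 1 advances by 2 weekdays after a leap year and by 1 after a common year.
1932: Jan 1 is Friday (leap).
1933: Sunday
1934: Monday
1935: Tuesday
1936: Wednesday (leap)
1936 begins on a Wednesday and is a leap year.

1936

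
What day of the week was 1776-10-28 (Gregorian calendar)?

Monday

January 1, 1776 is a Monday.
October 28 is day 302 of the year, i.e. 301 days after Jan 1.
301 mod 7 = 0, so advance 0 weekdays from Monday: Monday.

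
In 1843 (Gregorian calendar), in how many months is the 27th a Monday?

3

Check the 27th of each month of 1843: Jan 27: Fri, Feb 27: Mon, Mar 27: Mon, Apr 27: Thu, May 27: Sat, Jun 27: Tue, Jul 27: Thu, Aug 27: Sun, Sep 27: Wed, Oct 27: Fri, Nov 27: Mon, Dec 27: Wed.
Monday occurs in February, March, November — 3 months.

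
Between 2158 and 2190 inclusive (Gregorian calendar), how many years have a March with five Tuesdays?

March has 31 days; it has five Tuesdays when Tuesday falls among the first (month-length − 28) days — i.e. when March 1 is one of Tuesday/Monday/Sunday.
March 1 by year: 2158:Wed 2159:Thu 2160:Sat 2161:Sun✓ 2162:Mon✓ 2163:Tue✓ 2164:Thu 2165:Fri 2166:Sat 2167:Sun✓ 2168:Tue✓ 2169:Wed 2170:Thu 2171:Fri 2172:Sun✓ …(3 more)… 2176:Fri 2177:Sat 2178:Sun✓ 2179:Mon✓ 2180:Wed 2181:Thu 2182:Fri 2183:Sat 2184:Mon✓ 2185:Tue✓ 2186:Wed 2187:Thu 2188:Sat 2189:Sun✓ 2190:Mon✓
Years with five Tuesdays: 2161, 2162, 2163, 2167, 2168, 2172, 2173, 2174, 2178, 2179, 2184, 2185, 2189, 2190 → 14.

14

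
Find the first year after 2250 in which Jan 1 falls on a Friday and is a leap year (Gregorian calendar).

2264

Jan 1 advances by 2 weekdays after a leap year and by 1 after a common year.
2250: Jan 1 is Tuesday.
2251: Wednesday
2252: Thursday (leap)
2253: Saturday
2254: Sunday
2255: Monday
2256: Tuesday (leap)
2257: Thursday
2258: Friday
2259: Saturday
2260: Sunday (leap)
2261: Tuesday
2262: Wednesday
2263: Thursday
2264: Friday (leap)
2264 begins on a Friday and is a leap year.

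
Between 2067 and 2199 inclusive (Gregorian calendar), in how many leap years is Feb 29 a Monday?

Leap years in 2067–2199: 32 of them.
Feb 29 weekday advances by 5 (mod 7) from one leap year to the next four years later (or differs when a century non-leap intervenes).
Leap-day weekdays: 2068:Wed 2072:Mon✓ 2076:Sat 2080:Thu 2084:Tue 2088:Sun 2092:Fri 2096:Wed 2104:Fri 2108:Wed 2112:Mon✓ 2116:Sat 2120:Thu …(6 more)… 2148:Thu 2152:Tue 2156:Sun 2160:Fri 2164:Wed 2168:Mon✓ 2172:Sat 2176:Thu 2180:Tue 2184:Sun 2188:Fri 2192:Wed 2196:Mon✓
Monday: 2072, 2112, 2140, 2168, 2196 → 5.

5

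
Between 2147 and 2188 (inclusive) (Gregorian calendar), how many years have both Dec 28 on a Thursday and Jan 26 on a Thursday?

Check each year's weekday for Dec 28 and Jan 26:
  2147: Thu/Thu ✓  2148: Sat/Fri  2149: Sun/Sun  2150: Mon/Mon  2151: Tue/Tue  2152: Thu/Wed  2153: Fri/Fri  2154: Sat/Sat  2155: Sun/Sun  2156: Tue/Mon  2157: Wed/Wed  2158: Thu/Thu ✓  2159: Fri/Fri  2160: Sun/Sat  …(14 more)…  2175: Thu/Thu ✓  2176: Sat/Fri  2177: Sun/Sun  2178: Mon/Mon  2179: Tue/Tue  2180: Thu/Wed  2181: Fri/Fri  2182: Sat/Sat  2183: Sun/Sun  2184: Tue/Mon  2185: Wed/Wed  2186: Thu/Thu ✓  2187: Fri/Fri  2188: Sun/Sat
Both conditions hold in: 2147, 2158, 2169, 2175, 2186 — 5.

5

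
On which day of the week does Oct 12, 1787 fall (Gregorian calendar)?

Friday

January 1, 1787 is a Monday.
October 12 is day 285 of the year, i.e. 284 days after Jan 1.
284 mod 7 = 4, so advance 4 weekdays from Monday: Friday.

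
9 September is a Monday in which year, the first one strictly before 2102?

2097

From one year to the next, a fixed date's weekday advances by 1, or by 2 when a Feb 29 lies between the two dates.
2102: September 9 is Saturday.
2101: Friday (−1)
2100: Thursday (−1)
2099: Wednesday (−1)
2098: Tuesday (−1)
2097: Monday (−1)
9 September falls on a Monday in 2097.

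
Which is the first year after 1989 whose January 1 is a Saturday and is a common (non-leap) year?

Jan 1 advances by 2 weekdays after a leap year and by 1 after a common year.
1989: Jan 1 is Sunday.
1990: Monday
1991: Tuesday
1992: Wednesday (leap)
1993: Friday
1994: Saturday
1994 begins on a Saturday and is a common year.

1994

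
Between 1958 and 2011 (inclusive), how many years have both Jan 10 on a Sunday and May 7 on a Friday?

6

Check each year's weekday for Jan 10 and May 7:
  1958: Fri/Wed  1959: Sat/Thu  1960: Sun/Sat  1961: Tue/Sun  1962: Wed/Mon  1963: Thu/Tue  1964: Fri/Thu  1965: Sun/Fri ✓  1966: Mon/Sat  1967: Tue/Sun  1968: Wed/Tue  1969: Fri/Wed  1970: Sat/Thu  1971: Sun/Fri ✓  …(26 more)…  1998: Sat/Thu  1999: Sun/Fri ✓  2000: Mon/Sun  2001: Wed/Mon  2002: Thu/Tue  2003: Fri/Wed  2004: Sat/Fri  2005: Mon/Sat  2006: Tue/Sun  2007: Wed/Mon  2008: Thu/Wed  2009: Sat/Thu  2010: Sun/Fri ✓  2011: Mon/Sat
Both conditions hold in: 1965, 1971, 1982, 1993, 1999, 2010 — 6.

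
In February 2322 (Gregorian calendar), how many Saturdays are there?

4

February 2322 has 28 days and begins on Wednesday.
The first Saturday is February 4.
Saturdays fall on 4, 11, 18, 25 — that's 4.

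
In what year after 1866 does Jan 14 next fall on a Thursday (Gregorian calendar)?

1869

From one year to the next, a fixed date's weekday advances by 1, or by 2 when a Feb 29 lies between the two dates.
1866: January 14 is Sunday.
1867: Monday (+1)
1868: Tuesday (+1)
1869: Thursday (+2)
Jan 14 falls on a Thursday in 1869.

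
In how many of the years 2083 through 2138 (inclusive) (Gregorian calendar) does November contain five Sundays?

November has 30 days; it has five Sundays when Sunday falls among the first (month-length − 28) days — i.e. when November 1 is one of Sunday/Saturday.
November 1 by year: 2083:Mon 2084:Wed 2085:Thu 2086:Fri 2087:Sat✓ 2088:Mon 2089:Tue 2090:Wed 2091:Thu 2092:Sat✓ 2093:Sun✓ 2094:Mon 2095:Tue 2096:Thu 2097:Fri …(26 more)… 2124:Wed 2125:Thu 2126:Fri 2127:Sat✓ 2128:Mon 2129:Tue 2130:Wed 2131:Thu 2132:Sat✓ 2133:Sun✓ 2134:Mon 2135:Tue 2136:Thu 2137:Fri 2138:Sat✓
Years with five Sundays: 2087, 2092, 2093, 2098, 2099, 2104, 2105, 2110, 2111, 2116, 2121, 2122, 2127, 2132, 2133, 2138 → 16.

16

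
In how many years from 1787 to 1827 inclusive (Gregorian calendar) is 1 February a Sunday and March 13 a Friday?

Check each year's weekday for 1 February and March 13:
  1787: Thu/Tue  1788: Fri/Thu  1789: Sun/Fri ✓  1790: Mon/Sat  1791: Tue/Sun  1792: Wed/Tue  1793: Fri/Wed  1794: Sat/Thu  1795: Sun/Fri ✓  1796: Mon/Sun  1797: Wed/Mon  1798: Thu/Tue  1799: Fri/Wed  1800: Sat/Thu  …(13 more)…  1814: Tue/Sun  1815: Wed/Mon  1816: Thu/Wed  1817: Sat/Thu  1818: Sun/Fri ✓  1819: Mon/Sat  1820: Tue/Mon  1821: Thu/Tue  1822: Fri/Wed  1823: Sat/Thu  1824: Sun/Sat  1825: Tue/Sun  1826: Wed/Mon  1827: Thu/Tue
Both conditions hold in: 1789, 1795, 1801, 1807, 1818 — 5.

5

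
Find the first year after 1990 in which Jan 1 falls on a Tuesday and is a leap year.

Jan 1 advances by 2 weekdays after a leap year and by 1 after a common year.
1990: Jan 1 is Monday.
1991: Tuesday
1992: Wednesday (leap)
1993: Friday
1994: Saturday
1995: Sunday
1996: Monday (leap)
1997: Wednesday
1998: Thursday
1999: Friday
2000: Saturday (leap)
2001: Monday
2002: Tuesday
2003: Wednesday
2004: Thursday (leap)
2005: Saturday
2006: Sunday
2007: Monday
2008: Tuesday (leap)
2008 begins on a Tuesday and is a leap year.

2008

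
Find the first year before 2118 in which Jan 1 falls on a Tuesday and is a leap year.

Jan 1 advances by 2 weekdays after a leap year and by 1 after a common year.
2118: Jan 1 is Saturday.
2117: Friday
2116: Wednesday (leap)
2115: Tuesday
2114: Monday
2113: Sunday
2112: Friday (leap)
2111: Thursday
2110: Wednesday
2109: Tuesday
2108: Sunday (leap)
2107: Saturday
2106: Friday
2105: Thursday
2104: Tuesday (leap)
2104 begins on a Tuesday and is a leap year.

2104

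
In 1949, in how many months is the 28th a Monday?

Check the 28th of each month of 1949: Jan 28: Fri, Feb 28: Mon, Mar 28: Mon, Apr 28: Thu, May 28: Sat, Jun 28: Tue, Jul 28: Thu, Aug 28: Sun, Sep 28: Wed, Oct 28: Fri, Nov 28: Mon, Dec 28: Wed.
Monday occurs in February, March, November — 3 months.

3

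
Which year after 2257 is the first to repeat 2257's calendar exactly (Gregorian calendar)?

2263

Two years share a calendar iff Jan 1 falls on the same weekday and both are leap or both are common. 2257: Jan 1 is Thursday, common year.
2258: Jan 1 Friday, common
2259: Jan 1 Saturday, common
2260: Jan 1 Sunday, leap
2261: Jan 1 Tuesday, common
2262: Jan 1 Wednesday, common
2263: Jan 1 Thursday, common
2263 matches on both conditions.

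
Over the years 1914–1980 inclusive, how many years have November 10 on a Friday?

10

Track November 10's weekday year by year (advancing +1, or +2 across a Feb 29):
  1914: Tue  1915: Wed (+1)  1916: Fri (+2) ✓  1917: Sat (+1)  1918: Sun (+1)
  1919: Mon (+1)  1920: Wed (+2)  1921: Thu (+1)  1922: Fri (+1) ✓  1923: Sat (+1)
  1924: Mon (+2)  1925: Tue (+1)  1926: Wed (+1)  1927: Thu (+1)  … (39 more years) …
  1967: Fri (+1) ✓  1968: Sun (+2)  1969: Mon (+1)  1970: Tue (+1)  1971: Wed (+1)
  1972: Fri (+2) ✓  1973: Sat (+1)  1974: Sun (+1)  1975: Mon (+1)  1976: Wed (+2)
  1977: Thu (+1)  1978: Fri (+1) ✓  1979: Sat (+1)  1980: Mon (+2)
Friday years: 1916, 1922, 1933, 1939, 1944, 1950, 1961, 1967, 1972, 1978 — 10 in total.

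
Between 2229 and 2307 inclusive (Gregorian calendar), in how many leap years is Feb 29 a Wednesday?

Leap years in 2229–2307: 18 of them.
Feb 29 weekday advances by 5 (mod 7) from one leap year to the next four years later (or differs when a century non-leap intervenes).
Leap-day weekdays: 2232:Wed✓ 2236:Mon 2240:Sat 2244:Thu 2248:Tue 2252:Sun 2256:Fri 2260:Wed✓ 2264:Mon 2268:Sat 2272:Thu 2276:Tue 2280:Sun 2284:Fri 2288:Wed✓ 2292:Mon 2296:Sat 2304:Mon
Wednesday: 2232, 2260, 2288 → 3.

3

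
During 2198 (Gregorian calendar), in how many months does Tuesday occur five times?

A month of length L has five Tuesdays iff its first Tuesday is on day ≤ L−28 (so day 1–3 in a 31-day month, 1–2 in a 30-day month, day 1 in a leap February).
Checking each month of 2198: Jan starts Mon (31d) ✓; Feb starts Thu (28d); Mar starts Thu (31d); Apr starts Sun (30d); May starts Tue (31d) ✓; Jun starts Fri (30d); Jul starts Sun (31d) ✓; Aug starts Wed (31d); Sep starts Sat (30d); Oct starts Mon (31d) ✓; Nov starts Thu (30d); Dec starts Sat (31d).
Five-Tuesday months: January, May, July, October → 4.

4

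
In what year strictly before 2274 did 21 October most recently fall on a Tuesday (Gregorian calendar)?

2273

From one year to the next, a fixed date's weekday advances by 1, or by 2 when a Feb 29 lies between the two dates.
2274: October 21 is Wednesday.
2273: Tuesday (−1)
21 October falls on a Tuesday in 2273.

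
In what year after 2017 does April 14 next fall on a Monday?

2025

From one year to the next, a fixed date's weekday advances by 1, or by 2 when a Feb 29 lies between the two dates.
2017: April 14 is Friday.
2018: Saturday (+1)
2019: Sunday (+1)
2020: Tuesday (+2)
2021: Wednesday (+1)
2022: Thursday (+1)
2023: Friday (+1)
2024: Sunday (+2)
2025: Monday (+1)
April 14 falls on a Monday in 2025.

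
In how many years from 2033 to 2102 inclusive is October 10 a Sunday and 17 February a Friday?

Check each year's weekday for October 10 and 17 February:
  2033: Mon/Thu  2034: Tue/Fri  2035: Wed/Sat  2036: Fri/Sun  2037: Sat/Tue  2038: Sun/Wed  2039: Mon/Thu  2040: Wed/Fri  2041: Thu/Sun  2042: Fri/Mon  2043: Sat/Tue  2044: Mon/Wed  2045: Tue/Fri  2046: Wed/Sat  …(42 more)…  2089: Mon/Thu  2090: Tue/Fri  2091: Wed/Sat  2092: Fri/Sun  2093: Sat/Tue  2094: Sun/Wed  2095: Mon/Thu  2096: Wed/Fri  2097: Thu/Sun  2098: Fri/Mon  2099: Sat/Tue  2100: Sun/Wed  2101: Mon/Thu  2102: Tue/Fri
Both conditions hold in: no year — 0.

0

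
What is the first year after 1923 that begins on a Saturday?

1927

Jan 1 advances by 2 weekdays after a leap year and by 1 after a common year.
1923: Jan 1 is Monday.
1924: Tuesday (leap)
1925: Thursday
1926: Friday
1927: Saturday
1927 begins on a Saturday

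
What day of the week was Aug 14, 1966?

Sunday

January 1, 1966 is a Saturday.
August 14 is day 226 of the year, i.e. 225 days after Jan 1.
225 mod 7 = 1, so advance 1 weekday from Saturday: Sunday.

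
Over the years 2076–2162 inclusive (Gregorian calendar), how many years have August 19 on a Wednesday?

Track August 19's weekday year by year (advancing +1, or +2 across a Feb 29):
  2076: Wed ✓  2077: Thu (+1)  2078: Fri (+1)  2079: Sat (+1)  2080: Mon (+2)
  2081: Tue (+1)  2082: Wed (+1) ✓  2083: Thu (+1)  2084: Sat (+2)  2085: Sun (+1)
  2086: Mon (+1)  2087: Tue (+1)  2088: Thu (+2)  2089: Fri (+1)  … (59 more years) …
  2149: Tue (+1)  2150: Wed (+1) ✓  2151: Thu (+1)  2152: Sat (+2)  2153: Sun (+1)
  2154: Mon (+1)  2155: Tue (+1)  2156: Thu (+2)  2157: Fri (+1)  2158: Sat (+1)
  2159: Sun (+1)  2160: Tue (+2)  2161: Wed (+1) ✓  2162: Thu (+1)
Wednesday years: 2076, 2082, 2093, 2099, 2105, 2111, 2116, 2122, 2133, 2139, 2144, 2150, 2161 — 13 in total.

13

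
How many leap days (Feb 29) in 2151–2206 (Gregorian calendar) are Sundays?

2

Leap years in 2151–2206: 13 of them.
Feb 29 weekday advances by 5 (mod 7) from one leap year to the next four years later (or differs when a century non-leap intervenes).
Leap-day weekdays: 2152:Tue 2156:Sun✓ 2160:Fri 2164:Wed 2168:Mon 2172:Sat 2176:Thu 2180:Tue 2184:Sun✓ 2188:Fri 2192:Wed 2196:Mon 2204:Wed
Sunday: 2156, 2184 → 2.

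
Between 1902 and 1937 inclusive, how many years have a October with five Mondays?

15

October has 31 days; it has five Mondays when Monday falls among the first (month-length − 28) days — i.e. when October 1 is one of Monday/Sunday/Saturday.
October 1 by year: 1902:Wed 1903:Thu 1904:Sat✓ 1905:Sun✓ 1906:Mon✓ 1907:Tue 1908:Thu 1909:Fri 1910:Sat✓ 1911:Sun✓ 1912:Tue 1913:Wed 1914:Thu 1915:Fri 1916:Sun✓ …(6 more)… 1923:Mon✓ 1924:Wed 1925:Thu 1926:Fri 1927:Sat✓ 1928:Mon✓ 1929:Tue 1930:Wed 1931:Thu 1932:Sat✓ 1933:Sun✓ 1934:Mon✓ 1935:Tue 1936:Thu 1937:Fri
Years with five Mondays: 1904, 1905, 1906, 1910, 1911, 1916, 1917, 1921, 1922, 1923, 1927, 1928, 1932, 1933, 1934 → 15.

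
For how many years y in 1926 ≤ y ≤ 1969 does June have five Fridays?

12

June has 30 days; it has five Fridays when Friday falls among the first (month-length − 28) days — i.e. when June 1 is one of Friday/Thursday.
June 1 by year: 1926:Tue 1927:Wed 1928:Fri✓ 1929:Sat 1930:Sun 1931:Mon 1932:Wed 1933:Thu✓ 1934:Fri✓ 1935:Sat 1936:Mon 1937:Tue 1938:Wed 1939:Thu✓ 1940:Sat …(14 more)… 1955:Wed 1956:Fri✓ 1957:Sat 1958:Sun 1959:Mon 1960:Wed 1961:Thu✓ 1962:Fri✓ 1963:Sat 1964:Mon 1965:Tue 1966:Wed 1967:Thu✓ 1968:Sat 1969:Sun
Years with five Fridays: 1928, 1933, 1934, 1939, 1944, 1945, 1950, 1951, 1956, 1961, 1962, 1967 → 12.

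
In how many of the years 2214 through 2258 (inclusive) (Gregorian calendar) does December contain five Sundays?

19

December has 31 days; it has five Sundays when Sunday falls among the first (month-length − 28) days — i.e. when December 1 is one of Sunday/Saturday/Friday.
December 1 by year: 2214:Thu 2215:Fri✓ 2216:Sun✓ 2217:Mon 2218:Tue 2219:Wed 2220:Fri✓ 2221:Sat✓ 2222:Sun✓ 2223:Mon 2224:Wed 2225:Thu 2226:Fri✓ 2227:Sat✓ 2228:Mon …(15 more)… 2244:Sun✓ 2245:Mon 2246:Tue 2247:Wed 2248:Fri✓ 2249:Sat✓ 2250:Sun✓ 2251:Mon 2252:Wed 2253:Thu 2254:Fri✓ 2255:Sat✓ 2256:Mon 2257:Tue 2258:Wed
Years with five Sundays: 2215, 2216, 2220, 2221, 2222, 2226, 2227, 2232, 2233, 2237, 2238, 2239, 2243, 2244, 2248, 2249, 2250, 2254, 2255 → 19.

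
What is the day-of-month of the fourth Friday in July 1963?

July 1, 1963 is a Monday, so the first Friday is the 5th.
The fourth Friday is 5 + 21 = 26.

26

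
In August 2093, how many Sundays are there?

August 2093 has 31 days and begins on Saturday.
The first Sunday is August 2.
Sundays fall on 2, 9, 16, 23, 30 — that's 5.

5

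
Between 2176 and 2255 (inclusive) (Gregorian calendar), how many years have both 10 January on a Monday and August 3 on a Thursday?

Check each year's weekday for 10 January and August 3:
  2176: Wed/Sat  2177: Fri/Sun  2178: Sat/Mon  2179: Sun/Tue  2180: Mon/Thu ✓  2181: Wed/Fri  2182: Thu/Sat  2183: Fri/Sun  2184: Sat/Tue  2185: Mon/Wed  2186: Tue/Thu  2187: Wed/Fri  2188: Thu/Sun  2189: Sat/Mon  …(52 more)…  2242: Mon/Wed  2243: Tue/Thu  2244: Wed/Sat  2245: Fri/Sun  2246: Sat/Mon  2247: Sun/Tue  2248: Mon/Thu ✓  2249: Wed/Fri  2250: Thu/Sat  2251: Fri/Sun  2252: Sat/Tue  2253: Mon/Wed  2254: Tue/Thu  2255: Wed/Fri
Both conditions hold in: 2180, 2220, 2248 — 3.

3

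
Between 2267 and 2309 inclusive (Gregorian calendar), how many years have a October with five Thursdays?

19

October has 31 days; it has five Thursdays when Thursday falls among the first (month-length − 28) days — i.e. when October 1 is one of Thursday/Wednesday/Tuesday.
October 1 by year: 2267:Tue✓ 2268:Thu✓ 2269:Fri 2270:Sat 2271:Sun 2272:Tue✓ 2273:Wed✓ 2274:Thu✓ 2275:Fri 2276:Sun 2277:Mon 2278:Tue✓ 2279:Wed✓ 2280:Fri 2281:Sat …(13 more)… 2295:Tue✓ 2296:Thu✓ 2297:Fri 2298:Sat 2299:Sun 2300:Mon 2301:Tue✓ 2302:Wed✓ 2303:Thu✓ 2304:Sat 2305:Sun 2306:Mon 2307:Tue✓ 2308:Thu✓ 2309:Fri
Years with five Thursdays: 2267, 2268, 2272, 2273, 2274, 2278, 2279, 2284, 2285, 2289, 2290, 2291, 2295, 2296, 2301, 2302, 2303, 2307, 2308 → 19.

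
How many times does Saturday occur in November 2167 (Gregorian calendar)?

4

November 2167 has 30 days and begins on Sunday.
The first Saturday is November 7.
Saturdays fall on 7, 14, 21, 28 — that's 4.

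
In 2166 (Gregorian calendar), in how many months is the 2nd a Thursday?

Check the 2nd of each month of 2166: Jan 2: Thu, Feb 2: Sun, Mar 2: Sun, Apr 2: Wed, May 2: Fri, Jun 2: Mon, Jul 2: Wed, Aug 2: Sat, Sep 2: Tue, Oct 2: Thu, Nov 2: Sun, Dec 2: Tue.
Thursday occurs in January, October — 2 months.

2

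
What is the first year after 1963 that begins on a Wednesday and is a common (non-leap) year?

1969

Jan 1 advances by 2 weekdays after a leap year and by 1 after a common year.
1963: Jan 1 is Tuesday.
1964: Wednesday (leap)
1965: Friday
1966: Saturday
1967: Sunday
1968: Monday (leap)
1969: Wednesday
1969 begins on a Wednesday and is a common year.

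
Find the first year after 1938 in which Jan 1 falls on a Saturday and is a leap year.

1944

Jan 1 advances by 2 weekdays after a leap year and by 1 after a common year.
1938: Jan 1 is Saturday.
1939: Sunday
1940: Monday (leap)
1941: Wednesday
1942: Thursday
1943: Friday
1944: Saturday (leap)
1944 begins on a Saturday and is a leap year.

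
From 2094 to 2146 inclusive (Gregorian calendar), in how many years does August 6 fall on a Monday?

Track August 6's weekday year by year (advancing +1, or +2 across a Feb 29):
  2094: Fri  2095: Sat (+1)  2096: Mon (+2) ✓  2097: Tue (+1)  2098: Wed (+1)
  2099: Thu (+1)  2100: Fri (+1)  2101: Sat (+1)  2102: Sun (+1)  2103: Mon (+1) ✓
  2104: Wed (+2)  2105: Thu (+1)  2106: Fri (+1)  2107: Sat (+1)  … (25 more years) …
  2133: Thu (+1)  2134: Fri (+1)  2135: Sat (+1)  2136: Mon (+2) ✓  2137: Tue (+1)
  2138: Wed (+1)  2139: Thu (+1)  2140: Sat (+2)  2141: Sun (+1)  2142: Mon (+1) ✓
  2143: Tue (+1)  2144: Thu (+2)  2145: Fri (+1)  2146: Sat (+1)
Monday years: 2096, 2103, 2108, 2114, 2125, 2131, 2136, 2142 — 8 in total.

8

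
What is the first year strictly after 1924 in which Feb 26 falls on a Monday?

1934

From one year to the next, a fixed date's weekday advances by 1, or by 2 when a Feb 29 lies between the two dates.
1924: February 26 is Tuesday.
1925: Thursday (+2)
1926: Friday (+1)
1927: Saturday (+1)
1928: Sunday (+1)
1929: Tuesday (+2)
1930: Wednesday (+1)
1931: Thursday (+1)
1932: Friday (+1)
1933: Sunday (+2)
1934: Monday (+1)
Feb 26 falls on a Monday in 1934.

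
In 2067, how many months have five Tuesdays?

4

A month of length L has five Tuesdays iff its first Tuesday is on day ≤ L−28 (so day 1–3 in a 31-day month, 1–2 in a 30-day month, day 1 in a leap February).
Checking each month of 2067: Jan starts Sat (31d); Feb starts Tue (28d); Mar starts Tue (31d) ✓; Apr starts Fri (30d); May starts Sun (31d) ✓; Jun starts Wed (30d); Jul starts Fri (31d); Aug starts Mon (31d) ✓; Sep starts Thu (30d); Oct starts Sat (31d); Nov starts Tue (30d) ✓; Dec starts Thu (31d).
Five-Tuesday months: March, May, August, November → 4.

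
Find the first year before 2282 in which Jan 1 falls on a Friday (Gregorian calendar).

Jan 1 advances by 2 weekdays after a leap year and by 1 after a common year.
2282: Jan 1 is Sunday.
2281: Saturday
2280: Thursday (leap)
2279: Wednesday
2278: Tuesday
2277: Monday
2276: Saturday (leap)
2275: Friday
2275 begins on a Friday

2275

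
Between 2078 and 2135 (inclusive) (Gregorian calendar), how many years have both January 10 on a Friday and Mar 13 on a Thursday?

Check each year's weekday for January 10 and Mar 13:
  2078: Mon/Sun  2079: Tue/Mon  2080: Wed/Wed  2081: Fri/Thu ✓  2082: Sat/Fri  2083: Sun/Sat  2084: Mon/Mon  2085: Wed/Tue  2086: Thu/Wed  2087: Fri/Thu ✓  2088: Sat/Sat  2089: Mon/Sun  2090: Tue/Mon  2091: Wed/Tue  …(30 more)…  2122: Sat/Fri  2123: Sun/Sat  2124: Mon/Mon  2125: Wed/Tue  2126: Thu/Wed  2127: Fri/Thu ✓  2128: Sat/Sat  2129: Mon/Sun  2130: Tue/Mon  2131: Wed/Tue  2132: Thu/Thu  2133: Sat/Fri  2134: Sun/Sat  2135: Mon/Sun
Both conditions hold in: 2081, 2087, 2098, 2110, 2121, 2127 — 6.

6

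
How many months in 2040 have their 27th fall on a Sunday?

Check the 27th of each month of 2040: Jan 27: Fri, Feb 27: Mon, Mar 27: Tue, Apr 27: Fri, May 27: Sun, Jun 27: Wed, Jul 27: Fri, Aug 27: Mon, Sep 27: Thu, Oct 27: Sat, Nov 27: Tue, Dec 27: Thu.
Sunday occurs in May — 1 month.

1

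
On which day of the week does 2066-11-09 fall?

January 1, 2066 is a Friday.
November 9 is day 313 of the year, i.e. 312 days after Jan 1.
312 mod 7 = 4, so advance 4 weekdays from Friday: Tuesday.

Tuesday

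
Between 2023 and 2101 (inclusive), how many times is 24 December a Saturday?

Track 24 December's weekday year by year (advancing +1, or +2 across a Feb 29):
  2023: Sun  2024: Tue (+2)  2025: Wed (+1)  2026: Thu (+1)  2027: Fri (+1)
  2028: Sun (+2)  2029: Mon (+1)  2030: Tue (+1)  2031: Wed (+1)  2032: Fri (+2)
  2033: Sat (+1) ✓  2034: Sun (+1)  2035: Mon (+1)  2036: Wed (+2)  … (51 more years) …
  2088: Fri (+2)  2089: Sat (+1) ✓  2090: Sun (+1)  2091: Mon (+1)  2092: Wed (+2)
  2093: Thu (+1)  2094: Fri (+1)  2095: Sat (+1) ✓  2096: Mon (+2)  2097: Tue (+1)
  2098: Wed (+1)  2099: Thu (+1)  2100: Fri (+1)  2101: Sat (+1) ✓
Saturday years: 2033, 2039, 2044, 2050, 2061, 2067, 2072, 2078, 2089, 2095, 2101 — 11 in total.

11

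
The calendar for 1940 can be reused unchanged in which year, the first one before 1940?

1912

Two years share a calendar iff Jan 1 falls on the same weekday and both are leap or both are common. 1940: Jan 1 is Monday, leap year.
1939: Jan 1 Sunday, common
1938: Jan 1 Saturday, common
1937: Jan 1 Friday, common
1936: Jan 1 Wednesday, leap
1935: Jan 1 Tuesday, common
1934: Jan 1 Monday, common
1933: Jan 1 Sunday, common
1932: Jan 1 Friday, leap
1931: Jan 1 Thursday, common
1930: Jan 1 Wednesday, common
1929: Jan 1 Tuesday, common
1928: Jan 1 Sunday, leap
1927: Jan 1 Saturday, common
1926: Jan 1 Friday, common
1925: Jan 1 Thursday, common
1924: Jan 1 Tuesday, leap
1923: Jan 1 Monday, common
1922: Jan 1 Sunday, common
1921: Jan 1 Saturday, common
1920: Jan 1 Thursday, leap
1919: Jan 1 Wednesday, common
1918: Jan 1 Tuesday, common
1917: Jan 1 Monday, common
1916: Jan 1 Saturday, leap
1915: Jan 1 Friday, common
1914: Jan 1 Thursday, common
1913: Jan 1 Wednesday, common
1912: Jan 1 Monday, leap
1912 matches on both conditions.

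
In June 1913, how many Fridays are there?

4

June 1913 has 30 days and begins on Sunday.
The first Friday is June 6.
Fridays fall on 6, 13, 20, 27 — that's 4.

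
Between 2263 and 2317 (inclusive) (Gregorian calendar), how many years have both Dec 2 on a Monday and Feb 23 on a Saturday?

6

Check each year's weekday for Dec 2 and Feb 23:
  2263: Wed/Mon  2264: Fri/Tue  2265: Sat/Thu  2266: Sun/Fri  2267: Mon/Sat ✓  2268: Wed/Sun  2269: Thu/Tue  2270: Fri/Wed  2271: Sat/Thu  2272: Mon/Fri  2273: Tue/Sun  2274: Wed/Mon  2275: Thu/Tue  2276: Sat/Wed  …(27 more)…  2304: Fri/Tue  2305: Sat/Thu  2306: Sun/Fri  2307: Mon/Sat ✓  2308: Wed/Sun  2309: Thu/Tue  2310: Fri/Wed  2311: Sat/Thu  2312: Mon/Fri  2313: Tue/Sun  2314: Wed/Mon  2315: Thu/Tue  2316: Sat/Wed  2317: Sun/Fri
Both conditions hold in: 2267, 2278, 2289, 2295, 2301, 2307 — 6.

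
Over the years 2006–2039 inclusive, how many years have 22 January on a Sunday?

Track 22 January's weekday year by year (advancing +1, or +2 across a Feb 29):
  2006: Sun ✓  2007: Mon (+1)  2008: Tue (+1)  2009: Thu (+2)  2010: Fri (+1)
  2011: Sat (+1)  2012: Sun (+1) ✓  2013: Tue (+2)  2014: Wed (+1)  2015: Thu (+1)
  2016: Fri (+1)  2017: Sun (+2) ✓  2018: Mon (+1)  2019: Tue (+1)  … (6 more years) …
  2026: Thu (+1)  2027: Fri (+1)  2028: Sat (+1)  2029: Mon (+2)  2030: Tue (+1)
  2031: Wed (+1)  2032: Thu (+1)  2033: Sat (+2)  2034: Sun (+1) ✓  2035: Mon (+1)
  2036: Tue (+1)  2037: Thu (+2)  2038: Fri (+1)  2039: Sat (+1)
Sunday years: 2006, 2012, 2017, 2023, 2034 — 5 in total.

5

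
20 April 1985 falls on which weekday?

Saturday

January 1, 1985 is a Tuesday.
April 20 is day 110 of the year, i.e. 109 days after Jan 1.
109 mod 7 = 4, so advance 4 weekdays from Tuesday: Saturday.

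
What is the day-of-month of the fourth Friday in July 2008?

25

July 1, 2008 is a Tuesday, so the first Friday is the 4th.
The fourth Friday is 4 + 21 = 25.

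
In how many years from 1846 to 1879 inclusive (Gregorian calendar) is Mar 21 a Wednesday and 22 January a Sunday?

1

Check each year's weekday for Mar 21 and 22 January:
  1846: Sat/Thu  1847: Sun/Fri  1848: Tue/Sat  1849: Wed/Mon  1850: Thu/Tue  1851: Fri/Wed  1852: Sun/Thu  1853: Mon/Sat  1854: Tue/Sun  1855: Wed/Mon  1856: Fri/Tue  1857: Sat/Thu  1858: Sun/Fri  1859: Mon/Sat  …(6 more)…  1866: Wed/Mon  1867: Thu/Tue  1868: Sat/Wed  1869: Sun/Fri  1870: Mon/Sat  1871: Tue/Sun  1872: Thu/Mon  1873: Fri/Wed  1874: Sat/Thu  1875: Sun/Fri  1876: Tue/Sat  1877: Wed/Mon  1878: Thu/Tue  1879: Fri/Wed
Both conditions hold in: 1860 — 1.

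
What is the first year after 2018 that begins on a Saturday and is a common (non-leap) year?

2022

Jan 1 advances by 2 weekdays after a leap year and by 1 after a common year.
2018: Jan 1 is Monday.
2019: Tuesday
2020: Wednesday (leap)
2021: Friday
2022: Saturday
2022 begins on a Saturday and is a common year.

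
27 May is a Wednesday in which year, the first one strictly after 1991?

From one year to the next, a fixed date's weekday advances by 1, or by 2 when a Feb 29 lies between the two dates.
1991: May 27 is Monday.
1992: Wednesday (+2)
27 May falls on a Wednesday in 1992.

1992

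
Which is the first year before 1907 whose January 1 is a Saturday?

Jan 1 advances by 2 weekdays after a leap year and by 1 after a common year.
1907: Jan 1 is Tuesday.
1906: Monday
1905: Sunday
1904: Friday (leap)
1903: Thursday
1902: Wednesday
1901: Tuesday
1900: Monday
1899: Sunday
1898: Saturday
1898 begins on a Saturday

1898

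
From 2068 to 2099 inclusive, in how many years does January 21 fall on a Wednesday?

5

Track January 21's weekday year by year (advancing +1, or +2 across a Feb 29):
  2068: Sat  2069: Mon (+2)  2070: Tue (+1)  2071: Wed (+1) ✓  2072: Thu (+1)
  2073: Sat (+2)  2074: Sun (+1)  2075: Mon (+1)  2076: Tue (+1)  2077: Thu (+2)
  2078: Fri (+1)  2079: Sat (+1)  2080: Sun (+1)  2081: Tue (+2)  … (4 more years) …
  2086: Mon (+1)  2087: Tue (+1)  2088: Wed (+1) ✓  2089: Fri (+2)  2090: Sat (+1)
  2091: Sun (+1)  2092: Mon (+1)  2093: Wed (+2) ✓  2094: Thu (+1)  2095: Fri (+1)
  2096: Sat (+1)  2097: Mon (+2)  2098: Tue (+1)  2099: Wed (+1) ✓
Wednesday years: 2071, 2082, 2088, 2093, 2099 — 5 in total.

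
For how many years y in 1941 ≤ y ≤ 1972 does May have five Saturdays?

May has 31 days; it has five Saturdays when Saturday falls among the first (month-length − 28) days — i.e. when May 1 is one of Saturday/Friday/Thursday.
May 1 by year: 1941:Thu✓ 1942:Fri✓ 1943:Sat✓ 1944:Mon 1945:Tue 1946:Wed 1947:Thu✓ 1948:Sat✓ 1949:Sun 1950:Mon 1951:Tue 1952:Thu✓ 1953:Fri✓ 1954:Sat✓ 1955:Sun 1956:Tue 1957:Wed 1958:Thu✓ 1959:Fri✓ 1960:Sun 1961:Mon 1962:Tue 1963:Wed 1964:Fri✓ 1965:Sat✓ 1966:Sun 1967:Mon 1968:Wed 1969:Thu✓ 1970:Fri✓ 1971:Sat✓ 1972:Mon
Years with five Saturdays: 1941, 1942, 1943, 1947, 1948, 1952, 1953, 1954, 1958, 1959, 1964, 1965, 1969, 1970, 1971 → 15.

15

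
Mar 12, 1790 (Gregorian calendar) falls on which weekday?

January 1, 1790 is a Friday.
March 12 is day 71 of the year, i.e. 70 days after Jan 1.
70 mod 7 = 0, so advance 0 weekdays from Friday: Friday.

Friday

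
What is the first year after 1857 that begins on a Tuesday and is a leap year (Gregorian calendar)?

Jan 1 advances by 2 weekdays after a leap year and by 1 after a common year.
1857: Jan 1 is Thursday.
1858: Friday
1859: Saturday
1860: Sunday (leap)
1861: Tuesday
1862: Wednesday
1863: Thursday
1864: Friday (leap)
1865: Sunday
1866: Monday
1867: Tuesday
1868: Wednesday (leap)
1869: Friday
1870: Saturday
1871: Sunday
1872: Monday (leap)
1873: Wednesday
1874: Thursday
1875: Friday
1876: Saturday (leap)
1877: Monday
1878: Tuesday
1879: Wednesday
1880: Thursday (leap)
1881: Saturday
1882: Sunday
1883: Monday
1884: Tuesday (leap)
1884 begins on a Tuesday and is a leap year.

1884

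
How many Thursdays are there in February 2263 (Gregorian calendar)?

February 2263 has 28 days and begins on Sunday.
The first Thursday is February 5.
Thursdays fall on 5, 12, 19, 26 — that's 4.

4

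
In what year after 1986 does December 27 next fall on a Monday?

1993

From one year to the next, a fixed date's weekday advances by 1, or by 2 when a Feb 29 lies between the two dates.
1986: December 27 is Saturday.
1987: Sunday (+1)
1988: Tuesday (+2)
1989: Wednesday (+1)
1990: Thursday (+1)
1991: Friday (+1)
1992: Sunday (+2)
1993: Monday (+1)
December 27 falls on a Monday in 1993.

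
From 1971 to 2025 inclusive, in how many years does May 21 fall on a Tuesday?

8

Track May 21's weekday year by year (advancing +1, or +2 across a Feb 29):
  1971: Fri  1972: Sun (+2)  1973: Mon (+1)  1974: Tue (+1) ✓  1975: Wed (+1)
  1976: Fri (+2)  1977: Sat (+1)  1978: Sun (+1)  1979: Mon (+1)  1980: Wed (+2)
  1981: Thu (+1)  1982: Fri (+1)  1983: Sat (+1)  1984: Mon (+2)  … (27 more years) …
  2012: Mon (+2)  2013: Tue (+1) ✓  2014: Wed (+1)  2015: Thu (+1)  2016: Sat (+2)
  2017: Sun (+1)  2018: Mon (+1)  2019: Tue (+1) ✓  2020: Thu (+2)  2021: Fri (+1)
  2022: Sat (+1)  2023: Sun (+1)  2024: Tue (+2) ✓  2025: Wed (+1)
Tuesday years: 1974, 1985, 1991, 1996, 2002, 2013, 2019, 2024 — 8 in total.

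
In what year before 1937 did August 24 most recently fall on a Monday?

1936

From one year to the next, a fixed date's weekday advances by 1, or by 2 when a Feb 29 lies between the two dates.
1937: August 24 is Tuesday.
1936: Monday (−1)
August 24 falls on a Monday in 1936.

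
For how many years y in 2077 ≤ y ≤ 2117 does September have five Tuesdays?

12

September has 30 days; it has five Tuesdays when Tuesday falls among the first (month-length − 28) days — i.e. when September 1 is one of Tuesday/Monday.
September 1 by year: 2077:Wed 2078:Thu 2079:Fri 2080:Sun 2081:Mon✓ 2082:Tue✓ 2083:Wed 2084:Fri 2085:Sat 2086:Sun 2087:Mon✓ 2088:Wed 2089:Thu 2090:Fri 2091:Sat …(11 more)… 2103:Sat 2104:Mon✓ 2105:Tue✓ 2106:Wed 2107:Thu 2108:Sat 2109:Sun 2110:Mon✓ 2111:Tue✓ 2112:Thu 2113:Fri 2114:Sat 2115:Sun 2116:Tue✓ 2117:Wed
Years with five Tuesdays: 2081, 2082, 2087, 2092, 2093, 2098, 2099, 2104, 2105, 2110, 2111, 2116 → 12.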